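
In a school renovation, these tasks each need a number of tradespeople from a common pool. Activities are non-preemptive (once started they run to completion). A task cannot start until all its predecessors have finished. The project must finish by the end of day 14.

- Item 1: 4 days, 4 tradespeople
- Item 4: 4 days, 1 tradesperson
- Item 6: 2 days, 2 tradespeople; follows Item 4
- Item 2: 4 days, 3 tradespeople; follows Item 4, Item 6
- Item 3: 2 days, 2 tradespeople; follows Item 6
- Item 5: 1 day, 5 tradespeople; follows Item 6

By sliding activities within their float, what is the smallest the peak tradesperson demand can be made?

5

Early-start (Item 1@1, Item 4@1, Item 6@5, Item 2@7, Item 3@7, Item 5@7) gives peak 10: d1:5  d2:5  d3:5  d4:5  d5:2  d6:2  d7:10  d8:5  d9:3  d10:3  d11:0  d12:0  d13:0  d14:0.
Shift Item 5→11.
Schedule Item 1@1, Item 4@1, Item 6@5, Item 2@7, Item 3@7, Item 5@11: d1:5  d2:5  d3:5  d4:5  d5:2  d6:2  d7:5  d8:5  d9:3  d10:3  d11:5  d12:0  d13:0  d14:0 — peak 5.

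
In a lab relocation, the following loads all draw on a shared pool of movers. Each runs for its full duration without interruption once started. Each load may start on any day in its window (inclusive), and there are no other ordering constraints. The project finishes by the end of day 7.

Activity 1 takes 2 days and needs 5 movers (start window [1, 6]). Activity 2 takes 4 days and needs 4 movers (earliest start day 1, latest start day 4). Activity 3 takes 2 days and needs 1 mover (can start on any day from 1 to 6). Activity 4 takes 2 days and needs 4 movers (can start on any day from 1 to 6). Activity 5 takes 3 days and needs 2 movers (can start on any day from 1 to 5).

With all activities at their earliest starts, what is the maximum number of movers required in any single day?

Early-start schedule: Activity 1@1, Activity 2@1, Activity 3@1, Activity 4@1, Activity 5@1.
Load per day: day 1: 16, day 2: 16, day 3: 6, day 4: 4, day 5: 0, day 6: 0, day 7: 0.
Peak is 16.

16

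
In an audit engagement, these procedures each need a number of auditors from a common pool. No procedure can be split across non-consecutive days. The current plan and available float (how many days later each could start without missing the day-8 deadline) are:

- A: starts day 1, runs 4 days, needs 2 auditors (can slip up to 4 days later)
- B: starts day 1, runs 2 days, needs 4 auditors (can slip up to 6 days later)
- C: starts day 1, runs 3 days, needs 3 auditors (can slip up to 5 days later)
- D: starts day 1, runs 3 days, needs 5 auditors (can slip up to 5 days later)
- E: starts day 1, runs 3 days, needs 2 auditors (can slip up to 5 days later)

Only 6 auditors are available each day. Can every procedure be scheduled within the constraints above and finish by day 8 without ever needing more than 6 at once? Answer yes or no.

The minimum achievable peak is 7; 6 < 7, so no feasible schedule stays within the cap.

no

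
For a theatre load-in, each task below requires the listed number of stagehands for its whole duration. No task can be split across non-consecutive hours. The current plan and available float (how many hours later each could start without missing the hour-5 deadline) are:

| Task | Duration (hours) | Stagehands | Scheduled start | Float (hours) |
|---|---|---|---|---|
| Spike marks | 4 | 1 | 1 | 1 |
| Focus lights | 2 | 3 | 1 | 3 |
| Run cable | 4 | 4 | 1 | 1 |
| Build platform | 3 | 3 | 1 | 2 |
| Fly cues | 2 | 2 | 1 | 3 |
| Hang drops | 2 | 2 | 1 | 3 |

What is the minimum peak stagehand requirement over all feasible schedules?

Early-start (Spike marks@1, Focus lights@1, Run cable@1, Build platform@1, Fly cues@1, Hang drops@1) gives peak 15: h1:15  h2:15  h3:8  h4:5  h5:0.
Shift Build platform→3, Hang drops→3.
Schedule Spike marks@1, Focus lights@1, Run cable@1, Build platform@3, Fly cues@1, Hang drops@3: h1:10  h2:10  h3:10  h4:10  h5:3 — peak 10.

10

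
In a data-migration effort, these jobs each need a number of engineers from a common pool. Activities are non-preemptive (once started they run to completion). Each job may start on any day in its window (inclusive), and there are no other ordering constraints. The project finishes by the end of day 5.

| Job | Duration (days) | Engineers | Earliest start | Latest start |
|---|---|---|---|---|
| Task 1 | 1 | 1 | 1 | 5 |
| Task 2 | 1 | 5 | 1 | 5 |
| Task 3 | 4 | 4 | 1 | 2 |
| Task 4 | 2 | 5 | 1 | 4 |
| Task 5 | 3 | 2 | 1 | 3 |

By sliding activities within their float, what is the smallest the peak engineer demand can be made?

Early-start (Task 1@1, Task 2@1, Task 3@1, Task 4@1, Task 5@1) gives peak 17: d1:17  d2:11  d3:6  d4:4  d5:0.
Shift Task 3→2, Task 4→4.
Schedule Task 1@1, Task 2@1, Task 3@2, Task 4@4, Task 5@1: d1:8  d2:6  d3:6  d4:9  d5:9 — peak 9.

9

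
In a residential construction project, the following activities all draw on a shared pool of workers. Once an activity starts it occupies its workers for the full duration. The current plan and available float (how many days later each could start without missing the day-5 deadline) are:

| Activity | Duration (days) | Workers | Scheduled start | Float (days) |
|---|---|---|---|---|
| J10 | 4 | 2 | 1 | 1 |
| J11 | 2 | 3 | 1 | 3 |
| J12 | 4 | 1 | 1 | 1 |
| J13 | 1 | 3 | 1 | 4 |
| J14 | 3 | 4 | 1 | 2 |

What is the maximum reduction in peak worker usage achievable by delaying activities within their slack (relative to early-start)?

Early-start peak: d1:13  d2:10  d3:7  d4:3  d5:0 ⇒ 13.
Leveled (J10@1, J11@1, J12@1, J13@5, J14@3): d1:6  d2:6  d3:7  d4:7  d5:7 ⇒ 7.
Reduction 13 − 7 = 6.

6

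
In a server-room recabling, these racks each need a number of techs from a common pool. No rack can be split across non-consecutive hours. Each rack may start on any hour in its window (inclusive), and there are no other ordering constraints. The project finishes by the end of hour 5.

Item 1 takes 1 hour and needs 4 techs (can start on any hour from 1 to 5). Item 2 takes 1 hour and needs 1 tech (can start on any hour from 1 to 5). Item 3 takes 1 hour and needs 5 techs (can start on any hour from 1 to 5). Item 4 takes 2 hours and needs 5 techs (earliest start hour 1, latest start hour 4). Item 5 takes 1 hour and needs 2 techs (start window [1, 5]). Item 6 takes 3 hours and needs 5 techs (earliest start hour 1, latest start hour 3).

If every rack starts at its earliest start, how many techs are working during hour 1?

At early start, hour 1 has: Item 1, Item 2, Item 3, Item 4, Item 5, Item 6.
Demand: 4 + 1 + 5 + 5 + 2 + 5 = 22.

22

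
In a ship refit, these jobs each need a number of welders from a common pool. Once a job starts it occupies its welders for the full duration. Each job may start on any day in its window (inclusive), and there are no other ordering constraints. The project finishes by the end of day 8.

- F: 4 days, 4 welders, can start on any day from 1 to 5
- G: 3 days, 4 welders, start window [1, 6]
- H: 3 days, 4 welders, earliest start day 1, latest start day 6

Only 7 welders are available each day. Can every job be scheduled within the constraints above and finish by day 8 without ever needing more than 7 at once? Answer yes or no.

The minimum achievable peak is 8; 7 < 8, so no feasible schedule stays within the cap.

no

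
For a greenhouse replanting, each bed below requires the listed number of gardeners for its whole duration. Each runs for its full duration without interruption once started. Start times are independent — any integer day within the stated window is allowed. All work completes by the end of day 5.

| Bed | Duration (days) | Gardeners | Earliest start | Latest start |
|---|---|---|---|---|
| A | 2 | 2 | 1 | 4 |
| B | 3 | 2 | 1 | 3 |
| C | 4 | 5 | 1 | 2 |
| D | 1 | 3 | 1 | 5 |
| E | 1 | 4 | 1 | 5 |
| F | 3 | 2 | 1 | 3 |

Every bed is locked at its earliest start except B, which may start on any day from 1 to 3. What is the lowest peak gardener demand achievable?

16

B@1: d1:18  d2:11  d3:9  d4:5  d5:0 → peak 18
B@2: d1:16  d2:11  d3:9  d4:7  d5:0 → peak 16
B@3: d1:16  d2:9  d3:9  d4:7  d5:2 → peak 16
Best is B@2, peak 16.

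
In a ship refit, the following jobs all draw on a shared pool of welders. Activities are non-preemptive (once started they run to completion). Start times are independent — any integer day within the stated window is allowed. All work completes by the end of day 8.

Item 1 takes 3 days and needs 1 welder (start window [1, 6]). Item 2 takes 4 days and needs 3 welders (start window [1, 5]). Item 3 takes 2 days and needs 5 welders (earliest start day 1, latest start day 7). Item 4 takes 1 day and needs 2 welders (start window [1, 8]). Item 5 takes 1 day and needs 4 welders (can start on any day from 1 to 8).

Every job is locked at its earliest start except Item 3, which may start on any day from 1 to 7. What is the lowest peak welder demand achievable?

10

Item 3@1: d1:15  d2:9  d3:4  d4:3  d5:0  d6:0  d7:0  d8:0 → peak 15
Item 3@2: d1:10  d2:9  d3:9  d4:3  d5:0  d6:0  d7:0  d8:0 → peak 10
Item 3@3: d1:10  d2:4  d3:9  d4:8  d5:0  d6:0  d7:0  d8:0 → peak 10
Item 3@4: d1:10  d2:4  d3:4  d4:8  d5:5  d6:0  d7:0  d8:0 → peak 10
Item 3@5: d1:10  d2:4  d3:4  d4:3  d5:5  d6:5  d7:0  d8:0 → peak 10
Item 3@6: d1:10  d2:4  d3:4  d4:3  d5:0  d6:5  d7:5  d8:0 → peak 10
Item 3@7: d1:10  d2:4  d3:4  d4:3  d5:0  d6:0  d7:5  d8:5 → peak 10
Best is Item 3@2, peak 10.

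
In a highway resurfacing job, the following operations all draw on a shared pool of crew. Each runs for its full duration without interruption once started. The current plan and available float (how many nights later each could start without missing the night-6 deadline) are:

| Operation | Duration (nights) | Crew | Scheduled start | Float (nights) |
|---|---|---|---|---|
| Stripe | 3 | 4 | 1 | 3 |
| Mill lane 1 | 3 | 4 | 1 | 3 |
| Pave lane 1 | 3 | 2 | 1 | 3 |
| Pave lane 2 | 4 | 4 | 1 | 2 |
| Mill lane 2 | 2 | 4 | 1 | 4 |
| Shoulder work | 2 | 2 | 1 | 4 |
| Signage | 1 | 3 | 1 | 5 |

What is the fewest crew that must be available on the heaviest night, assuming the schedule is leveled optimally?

Early-start (Stripe@1, Mill lane 1@1, Pave lane 1@1, Pave lane 2@1, Mill lane 2@1, Shoulder work@1, Signage@1) gives peak 23: n1:23  n2:20  n3:14  n4:4  n5:0  n6:0.
Shift Mill lane 1→4, Mill lane 2→5, Shoulder work→4, Signage→6.
Schedule Stripe@1, Mill lane 1@4, Pave lane 1@1, Pave lane 2@1, Mill lane 2@5, Shoulder work@4, Signage@6: n1:10  n2:10  n3:10  n4:10  n5:10  n6:11 — peak 11.
Total crew member-nights = 61 over 6 nights ⇒ peak ≥ ⌈61/6⌉ = 11, so 11 is optimal.

11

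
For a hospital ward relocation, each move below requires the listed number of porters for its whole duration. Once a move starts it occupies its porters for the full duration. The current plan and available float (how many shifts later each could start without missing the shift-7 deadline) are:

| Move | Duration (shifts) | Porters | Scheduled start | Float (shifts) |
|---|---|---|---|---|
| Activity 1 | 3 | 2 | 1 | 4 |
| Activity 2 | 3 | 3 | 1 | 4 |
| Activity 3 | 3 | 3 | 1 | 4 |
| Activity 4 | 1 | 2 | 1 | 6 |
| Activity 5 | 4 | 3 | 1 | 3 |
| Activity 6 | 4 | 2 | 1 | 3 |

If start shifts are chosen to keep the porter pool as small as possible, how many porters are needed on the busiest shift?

7

Early-start (Activity 1@1, Activity 2@1, Activity 3@1, Activity 4@1, Activity 5@1, Activity 6@1) gives peak 15: s1:15  s2:13  s3:13  s4:5  s5:0  s6:0  s7:0.
Shift Activity 3→5, Activity 4→4, Activity 5→4.
Schedule Activity 1@1, Activity 2@1, Activity 3@5, Activity 4@4, Activity 5@4, Activity 6@1: s1:7  s2:7  s3:7  s4:7  s5:6  s6:6  s7:6 — peak 7.
Total porter-shifts = 46 over 7 shifts ⇒ peak ≥ ⌈46/7⌉ = 7, so 7 is optimal.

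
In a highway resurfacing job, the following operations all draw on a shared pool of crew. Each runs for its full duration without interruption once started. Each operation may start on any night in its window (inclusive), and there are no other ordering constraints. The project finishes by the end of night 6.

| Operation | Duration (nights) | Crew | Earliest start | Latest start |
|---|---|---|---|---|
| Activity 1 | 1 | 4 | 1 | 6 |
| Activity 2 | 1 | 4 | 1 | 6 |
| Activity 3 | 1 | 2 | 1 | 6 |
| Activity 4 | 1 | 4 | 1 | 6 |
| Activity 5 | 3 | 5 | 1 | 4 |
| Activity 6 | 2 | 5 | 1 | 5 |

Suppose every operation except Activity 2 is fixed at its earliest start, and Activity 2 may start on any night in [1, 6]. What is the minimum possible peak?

20

Activity 2@1: n1:24  n2:10  n3:5  n4:0  n5:0  n6:0 → peak 24
Activity 2@2: n1:20  n2:14  n3:5  n4:0  n5:0  n6:0 → peak 20
Activity 2@3: n1:20  n2:10  n3:9  n4:0  n5:0  n6:0 → peak 20
Activity 2@4: n1:20  n2:10  n3:5  n4:4  n5:0  n6:0 → peak 20
Activity 2@5: n1:20  n2:10  n3:5  n4:0  n5:4  n6:0 → peak 20
Activity 2@6: n1:20  n2:10  n3:5  n4:0  n5:0  n6:4 → peak 20
Best is Activity 2@2, peak 20.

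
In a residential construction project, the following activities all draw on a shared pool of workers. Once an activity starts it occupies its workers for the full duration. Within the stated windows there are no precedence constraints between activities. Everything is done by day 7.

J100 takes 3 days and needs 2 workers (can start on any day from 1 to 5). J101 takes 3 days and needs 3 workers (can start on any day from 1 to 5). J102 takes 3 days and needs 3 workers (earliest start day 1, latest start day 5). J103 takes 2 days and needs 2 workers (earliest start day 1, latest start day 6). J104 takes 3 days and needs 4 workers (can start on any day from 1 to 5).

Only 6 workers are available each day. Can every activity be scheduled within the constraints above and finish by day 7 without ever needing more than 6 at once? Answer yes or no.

no

The minimum achievable peak is 7; 6 < 7, so no feasible schedule stays within the cap.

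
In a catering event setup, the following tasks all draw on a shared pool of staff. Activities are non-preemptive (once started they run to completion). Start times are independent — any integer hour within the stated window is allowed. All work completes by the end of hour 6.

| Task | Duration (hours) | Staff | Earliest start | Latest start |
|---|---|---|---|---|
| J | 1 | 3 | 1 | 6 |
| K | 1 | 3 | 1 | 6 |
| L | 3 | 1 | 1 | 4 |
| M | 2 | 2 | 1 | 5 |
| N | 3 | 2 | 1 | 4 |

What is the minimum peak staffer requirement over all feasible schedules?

Early-start (J@1, K@1, L@1, M@1, N@1) gives peak 11: h1:11  h2:5  h3:3  h4:0  h5:0  h6:0.
Shift K→2, M→3, N→4.
Schedule J@1, K@2, L@1, M@3, N@4: h1:4  h2:4  h3:3  h4:4  h5:2  h6:2 — peak 4.
Total staffer-hours = 19 over 6 hours ⇒ peak ≥ ⌈19/6⌉ = 4, so 4 is optimal.

4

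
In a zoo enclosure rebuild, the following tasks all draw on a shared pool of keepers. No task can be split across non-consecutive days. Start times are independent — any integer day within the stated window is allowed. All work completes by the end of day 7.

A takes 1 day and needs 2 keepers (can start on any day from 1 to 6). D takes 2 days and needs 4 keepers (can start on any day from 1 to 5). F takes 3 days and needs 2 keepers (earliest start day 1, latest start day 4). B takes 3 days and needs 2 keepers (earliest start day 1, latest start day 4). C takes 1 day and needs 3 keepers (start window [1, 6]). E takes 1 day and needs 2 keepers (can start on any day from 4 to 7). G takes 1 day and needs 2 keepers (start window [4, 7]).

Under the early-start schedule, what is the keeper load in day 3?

At early start, day 3 has: F, B.
Demand: 2 + 2 = 4.

4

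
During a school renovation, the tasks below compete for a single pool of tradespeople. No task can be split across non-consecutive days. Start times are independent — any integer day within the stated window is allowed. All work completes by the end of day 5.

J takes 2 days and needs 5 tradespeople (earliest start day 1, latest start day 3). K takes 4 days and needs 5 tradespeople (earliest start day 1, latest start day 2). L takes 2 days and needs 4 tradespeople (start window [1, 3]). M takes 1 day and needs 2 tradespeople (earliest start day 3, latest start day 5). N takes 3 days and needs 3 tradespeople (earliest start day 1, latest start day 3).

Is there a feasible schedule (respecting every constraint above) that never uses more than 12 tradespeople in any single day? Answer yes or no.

yes

Schedule J@1, K@1, L@3, M@5, N@3: d1:10  d2:10  d3:12  d4:12  d5:5 — peak 12 ≤ 12.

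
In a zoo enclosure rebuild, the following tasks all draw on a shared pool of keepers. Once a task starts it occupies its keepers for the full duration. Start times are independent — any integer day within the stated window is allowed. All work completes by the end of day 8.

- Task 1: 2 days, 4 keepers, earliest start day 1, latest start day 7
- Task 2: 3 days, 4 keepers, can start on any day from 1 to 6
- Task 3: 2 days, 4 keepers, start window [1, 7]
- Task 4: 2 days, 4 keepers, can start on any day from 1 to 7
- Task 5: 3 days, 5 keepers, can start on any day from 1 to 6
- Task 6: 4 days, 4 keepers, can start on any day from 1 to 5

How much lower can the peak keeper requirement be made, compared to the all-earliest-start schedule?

16

Early-start peak: d1:25  d2:25  d3:13  d4:4  d5:0  d6:0  d7:0  d8:0 ⇒ 25.
Leveled (Task 1@1, Task 2@1, Task 3@3, Task 4@4, Task 5@6, Task 6@5): d1:8  d2:8  d3:8  d4:8  d5:8  d6:9  d7:9  d8:9 ⇒ 9.
Reduction 25 − 9 = 16.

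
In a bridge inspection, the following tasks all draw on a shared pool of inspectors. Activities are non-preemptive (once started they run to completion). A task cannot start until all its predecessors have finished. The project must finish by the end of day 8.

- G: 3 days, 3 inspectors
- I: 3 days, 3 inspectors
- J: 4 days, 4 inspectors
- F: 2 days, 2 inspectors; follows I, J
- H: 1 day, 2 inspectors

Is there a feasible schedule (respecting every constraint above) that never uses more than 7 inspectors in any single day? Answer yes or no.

yes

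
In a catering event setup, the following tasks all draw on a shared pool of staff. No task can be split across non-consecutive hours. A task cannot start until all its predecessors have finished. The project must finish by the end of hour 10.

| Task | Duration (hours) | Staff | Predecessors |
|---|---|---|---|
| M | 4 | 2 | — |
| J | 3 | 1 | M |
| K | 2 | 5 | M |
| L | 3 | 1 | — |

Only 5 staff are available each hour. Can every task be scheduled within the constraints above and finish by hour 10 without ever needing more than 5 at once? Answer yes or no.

yes

Schedule M@1, J@5, K@8, L@1: h1:3  h2:3  h3:3  h4:2  h5:1  h6:1  h7:1  h8:5  h9:5  h10:0 — peak 5 ≤ 5.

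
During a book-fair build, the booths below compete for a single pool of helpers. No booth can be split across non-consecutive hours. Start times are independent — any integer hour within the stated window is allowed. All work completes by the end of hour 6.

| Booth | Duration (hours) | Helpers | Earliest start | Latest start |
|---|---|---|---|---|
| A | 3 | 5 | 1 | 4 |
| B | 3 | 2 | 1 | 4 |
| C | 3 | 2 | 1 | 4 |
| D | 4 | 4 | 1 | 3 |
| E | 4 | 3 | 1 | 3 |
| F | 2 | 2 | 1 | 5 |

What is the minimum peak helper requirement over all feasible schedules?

Early-start (A@1, B@1, C@1, D@1, E@1, F@1) gives peak 18: h1:18  h2:18  h3:16  h4:7  h5:0  h6:0.
Shift B→4, C→4, F→5.
Schedule A@1, B@4, C@4, D@1, E@1, F@5: h1:12  h2:12  h3:12  h4:11  h5:6  h6:6 — peak 12.

12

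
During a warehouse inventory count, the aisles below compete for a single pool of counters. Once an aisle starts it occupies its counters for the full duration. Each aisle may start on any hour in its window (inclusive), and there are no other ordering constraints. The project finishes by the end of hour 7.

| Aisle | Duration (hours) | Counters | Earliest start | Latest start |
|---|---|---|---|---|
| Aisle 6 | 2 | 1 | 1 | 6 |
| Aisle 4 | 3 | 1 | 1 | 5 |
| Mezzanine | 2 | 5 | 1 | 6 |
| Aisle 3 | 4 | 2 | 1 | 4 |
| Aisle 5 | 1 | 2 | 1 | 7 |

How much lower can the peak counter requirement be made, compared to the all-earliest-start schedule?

Early-start peak: h1:11  h2:9  h3:3  h4:2  h5:0  h6:0  h7:0 ⇒ 11.
Leveled (Aisle 6@1, Aisle 4@1, Mezzanine@5, Aisle 3@1, Aisle 5@3): h1:4  h2:4  h3:5  h4:2  h5:5  h6:5  h7:0 ⇒ 5.
Reduction 11 − 5 = 6.

6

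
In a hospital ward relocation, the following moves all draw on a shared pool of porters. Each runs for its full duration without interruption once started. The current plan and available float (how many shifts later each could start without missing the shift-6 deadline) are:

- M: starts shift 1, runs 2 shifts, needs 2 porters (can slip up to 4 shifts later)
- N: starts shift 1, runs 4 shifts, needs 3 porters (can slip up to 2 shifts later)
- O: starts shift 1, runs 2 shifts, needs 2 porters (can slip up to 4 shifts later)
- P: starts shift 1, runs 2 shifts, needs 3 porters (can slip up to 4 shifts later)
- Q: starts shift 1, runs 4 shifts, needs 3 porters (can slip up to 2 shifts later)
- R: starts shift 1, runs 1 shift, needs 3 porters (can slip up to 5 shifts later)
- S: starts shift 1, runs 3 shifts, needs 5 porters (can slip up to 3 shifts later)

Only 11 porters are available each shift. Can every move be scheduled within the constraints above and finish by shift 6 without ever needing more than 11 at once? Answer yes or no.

Schedule M@1, N@1, O@1, P@1, Q@3, R@3, S@4: s1:10  s2:10  s3:9  s4:11  s5:8  s6:8 — peak 11 ≤ 11.

yes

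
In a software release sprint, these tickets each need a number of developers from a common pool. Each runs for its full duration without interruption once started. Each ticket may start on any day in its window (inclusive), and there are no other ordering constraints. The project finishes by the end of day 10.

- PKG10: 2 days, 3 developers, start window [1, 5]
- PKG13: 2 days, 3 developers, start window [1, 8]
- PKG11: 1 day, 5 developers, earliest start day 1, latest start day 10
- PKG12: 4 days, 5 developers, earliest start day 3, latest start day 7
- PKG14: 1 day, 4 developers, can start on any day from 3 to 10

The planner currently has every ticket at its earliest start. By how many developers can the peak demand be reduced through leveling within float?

6

Early-start peak: d1:11  d2:6  d3:9  d4:5  d5:5  d6:5  d7:0  d8:0  d9:0  d10:0 ⇒ 11.
Leveled (PKG10@1, PKG13@3, PKG11@5, PKG12@6, PKG14@10): d1:3  d2:3  d3:3  d4:3  d5:5  d6:5  d7:5  d8:5  d9:5  d10:4 ⇒ 5.
Reduction 11 − 5 = 6.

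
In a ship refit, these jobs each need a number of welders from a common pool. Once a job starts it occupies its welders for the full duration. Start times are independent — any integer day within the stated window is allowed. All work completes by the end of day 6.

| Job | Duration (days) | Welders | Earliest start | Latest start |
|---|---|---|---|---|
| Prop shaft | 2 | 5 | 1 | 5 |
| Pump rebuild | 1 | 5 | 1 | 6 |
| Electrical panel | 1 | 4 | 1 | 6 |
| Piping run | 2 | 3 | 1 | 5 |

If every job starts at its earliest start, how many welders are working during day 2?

At early start, day 2 has: Prop shaft, Piping run.
Demand: 5 + 3 = 8.

8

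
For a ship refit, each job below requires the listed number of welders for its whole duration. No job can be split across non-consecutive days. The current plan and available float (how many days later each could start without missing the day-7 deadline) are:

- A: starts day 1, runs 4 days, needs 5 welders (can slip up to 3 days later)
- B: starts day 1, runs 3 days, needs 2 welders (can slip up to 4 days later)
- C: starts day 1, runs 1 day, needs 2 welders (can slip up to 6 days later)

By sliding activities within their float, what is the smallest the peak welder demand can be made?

5

Early-start (A@1, B@1, C@1) gives peak 9: d1:9  d2:7  d3:7  d4:5  d5:0  d6:0  d7:0.
Shift B→5, C→5.
Schedule A@1, B@5, C@5: d1:5  d2:5  d3:5  d4:5  d5:4  d6:2  d7:2 — peak 5.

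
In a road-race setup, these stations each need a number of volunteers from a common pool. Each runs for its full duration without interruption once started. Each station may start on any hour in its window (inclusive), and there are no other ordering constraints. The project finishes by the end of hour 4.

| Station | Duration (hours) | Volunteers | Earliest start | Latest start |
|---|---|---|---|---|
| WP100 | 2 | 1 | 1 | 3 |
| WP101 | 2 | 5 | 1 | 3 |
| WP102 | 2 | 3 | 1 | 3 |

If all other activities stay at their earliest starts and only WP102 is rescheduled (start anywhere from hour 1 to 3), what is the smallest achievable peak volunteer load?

WP102@1: h1:9  h2:9  h3:0  h4:0 → peak 9
WP102@2: h1:6  h2:9  h3:3  h4:0 → peak 9
WP102@3: h1:6  h2:6  h3:3  h4:3 → peak 6
Best is WP102@3, peak 6.

6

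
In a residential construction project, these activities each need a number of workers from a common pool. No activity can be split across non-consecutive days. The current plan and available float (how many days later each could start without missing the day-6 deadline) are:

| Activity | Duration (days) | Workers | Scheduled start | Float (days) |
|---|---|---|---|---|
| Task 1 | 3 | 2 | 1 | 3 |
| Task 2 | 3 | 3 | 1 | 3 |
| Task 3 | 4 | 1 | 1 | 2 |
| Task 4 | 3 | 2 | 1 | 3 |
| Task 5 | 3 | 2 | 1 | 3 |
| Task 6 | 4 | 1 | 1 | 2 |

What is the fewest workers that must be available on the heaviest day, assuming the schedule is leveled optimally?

7

Early-start (Task 1@1, Task 2@1, Task 3@1, Task 4@1, Task 5@1, Task 6@1) gives peak 11: d1:11  d2:11  d3:11  d4:2  d5:0  d6:0.
Shift Task 4→4, Task 5→4.
Schedule Task 1@1, Task 2@1, Task 3@1, Task 4@4, Task 5@4, Task 6@1: d1:7  d2:7  d3:7  d4:6  d5:4  d6:4 — peak 7.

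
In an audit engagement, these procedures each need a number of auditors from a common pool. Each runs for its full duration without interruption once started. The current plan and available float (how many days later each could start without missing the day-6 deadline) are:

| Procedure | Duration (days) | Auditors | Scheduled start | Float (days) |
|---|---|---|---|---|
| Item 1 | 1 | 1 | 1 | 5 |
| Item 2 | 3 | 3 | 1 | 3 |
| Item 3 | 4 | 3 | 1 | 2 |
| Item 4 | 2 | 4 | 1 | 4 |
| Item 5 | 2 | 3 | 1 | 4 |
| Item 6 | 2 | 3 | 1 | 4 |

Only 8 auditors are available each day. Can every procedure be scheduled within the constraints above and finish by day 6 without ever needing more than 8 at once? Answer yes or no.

no

The minimum achievable peak is 9; 8 < 9, so no feasible schedule stays within the cap.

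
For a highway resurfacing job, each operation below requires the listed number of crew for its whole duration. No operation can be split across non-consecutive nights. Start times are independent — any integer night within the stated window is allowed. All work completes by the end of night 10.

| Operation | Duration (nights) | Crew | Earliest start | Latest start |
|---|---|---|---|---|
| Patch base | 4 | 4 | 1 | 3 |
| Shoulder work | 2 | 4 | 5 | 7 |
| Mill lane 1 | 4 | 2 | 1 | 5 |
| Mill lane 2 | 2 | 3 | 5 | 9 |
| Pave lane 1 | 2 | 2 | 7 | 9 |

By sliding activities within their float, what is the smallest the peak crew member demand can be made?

Early-start (Patch base@1, Shoulder work@5, Mill lane 1@1, Mill lane 2@5, Pave lane 1@7) gives peak 7: n1:6  n2:6  n3:6  n4:6  n5:7  n6:7  n7:2  n8:2  n9:0  n10:0.
Shift Mill lane 2→7.
Schedule Patch base@1, Shoulder work@5, Mill lane 1@1, Mill lane 2@7, Pave lane 1@7: n1:6  n2:6  n3:6  n4:6  n5:4  n6:4  n7:5  n8:5  n9:0  n10:0 — peak 6.

6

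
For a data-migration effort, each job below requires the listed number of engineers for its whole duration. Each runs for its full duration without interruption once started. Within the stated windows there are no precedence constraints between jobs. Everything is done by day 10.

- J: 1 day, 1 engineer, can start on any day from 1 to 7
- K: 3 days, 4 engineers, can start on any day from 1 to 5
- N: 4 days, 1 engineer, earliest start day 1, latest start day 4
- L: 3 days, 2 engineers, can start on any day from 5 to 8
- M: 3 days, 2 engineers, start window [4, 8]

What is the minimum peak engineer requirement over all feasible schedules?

4

Early-start (J@1, K@1, N@1, L@5, M@4) gives peak 6: d1:6  d2:5  d3:5  d4:3  d5:4  d6:4  d7:2  d8:0  d9:0  d10:0.
Shift K→5, L→8, M→8.
Schedule J@1, K@5, N@1, L@8, M@8: d1:2  d2:1  d3:1  d4:1  d5:4  d6:4  d7:4  d8:4  d9:4  d10:4 — peak 4.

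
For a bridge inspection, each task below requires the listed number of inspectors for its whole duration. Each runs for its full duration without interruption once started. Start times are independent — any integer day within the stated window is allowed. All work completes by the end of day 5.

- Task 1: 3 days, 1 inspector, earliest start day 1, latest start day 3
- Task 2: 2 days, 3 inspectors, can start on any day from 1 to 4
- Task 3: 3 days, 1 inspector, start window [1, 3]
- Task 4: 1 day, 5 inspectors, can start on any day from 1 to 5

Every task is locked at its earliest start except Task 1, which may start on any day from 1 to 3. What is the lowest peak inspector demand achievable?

Task 1@1: d1:10  d2:5  d3:2  d4:0  d5:0 → peak 10
Task 1@2: d1:9  d2:5  d3:2  d4:1  d5:0 → peak 9
Task 1@3: d1:9  d2:4  d3:2  d4:1  d5:1 → peak 9
Best is Task 1@2, peak 9.

9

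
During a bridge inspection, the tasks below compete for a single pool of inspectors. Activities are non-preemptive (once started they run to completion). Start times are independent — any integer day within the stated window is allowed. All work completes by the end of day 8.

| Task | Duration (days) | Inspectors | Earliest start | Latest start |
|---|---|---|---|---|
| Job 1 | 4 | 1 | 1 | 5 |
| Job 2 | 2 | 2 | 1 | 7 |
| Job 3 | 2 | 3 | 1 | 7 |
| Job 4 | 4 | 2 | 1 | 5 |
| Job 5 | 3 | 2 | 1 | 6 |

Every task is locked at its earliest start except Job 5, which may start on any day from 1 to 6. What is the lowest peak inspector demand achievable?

Job 5@1: d1:10  d2:10  d3:5  d4:3  d5:0  d6:0  d7:0  d8:0 → peak 10
Job 5@2: d1:8  d2:10  d3:5  d4:5  d5:0  d6:0  d7:0  d8:0 → peak 10
Job 5@3: d1:8  d2:8  d3:5  d4:5  d5:2  d6:0  d7:0  d8:0 → peak 8
Job 5@4: d1:8  d2:8  d3:3  d4:5  d5:2  d6:2  d7:0  d8:0 → peak 8
Job 5@5: d1:8  d2:8  d3:3  d4:3  d5:2  d6:2  d7:2  d8:0 → peak 8
Job 5@6: d1:8  d2:8  d3:3  d4:3  d5:0  d6:2  d7:2  d8:2 → peak 8
Best is Job 5@3, peak 8.

8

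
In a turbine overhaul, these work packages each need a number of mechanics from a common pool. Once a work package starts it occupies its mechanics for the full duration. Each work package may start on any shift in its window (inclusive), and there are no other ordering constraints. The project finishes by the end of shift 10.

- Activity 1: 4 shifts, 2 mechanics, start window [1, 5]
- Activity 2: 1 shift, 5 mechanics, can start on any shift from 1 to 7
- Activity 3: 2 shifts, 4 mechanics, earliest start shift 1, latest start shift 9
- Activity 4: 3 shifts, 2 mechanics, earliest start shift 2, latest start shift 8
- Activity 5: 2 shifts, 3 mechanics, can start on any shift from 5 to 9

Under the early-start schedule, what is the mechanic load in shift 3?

4

At early start, shift 3 has: Activity 1, Activity 4.
Demand: 2 + 2 = 4.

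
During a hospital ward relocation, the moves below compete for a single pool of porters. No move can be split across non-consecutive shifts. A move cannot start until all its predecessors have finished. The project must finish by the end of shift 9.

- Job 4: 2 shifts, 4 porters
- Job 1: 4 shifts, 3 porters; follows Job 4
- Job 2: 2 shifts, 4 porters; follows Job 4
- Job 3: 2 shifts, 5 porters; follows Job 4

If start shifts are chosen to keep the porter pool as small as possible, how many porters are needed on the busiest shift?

Early-start (Job 4@1, Job 1@3, Job 2@3, Job 3@3) gives peak 12: s1:4  s2:4  s3:12  s4:12  s5:3  s6:3  s7:0  s8:0  s9:0.
Shift Job 3→7.
Schedule Job 4@1, Job 1@3, Job 2@3, Job 3@7: s1:4  s2:4  s3:7  s4:7  s5:3  s6:3  s7:5  s8:5  s9:0 — peak 7.

7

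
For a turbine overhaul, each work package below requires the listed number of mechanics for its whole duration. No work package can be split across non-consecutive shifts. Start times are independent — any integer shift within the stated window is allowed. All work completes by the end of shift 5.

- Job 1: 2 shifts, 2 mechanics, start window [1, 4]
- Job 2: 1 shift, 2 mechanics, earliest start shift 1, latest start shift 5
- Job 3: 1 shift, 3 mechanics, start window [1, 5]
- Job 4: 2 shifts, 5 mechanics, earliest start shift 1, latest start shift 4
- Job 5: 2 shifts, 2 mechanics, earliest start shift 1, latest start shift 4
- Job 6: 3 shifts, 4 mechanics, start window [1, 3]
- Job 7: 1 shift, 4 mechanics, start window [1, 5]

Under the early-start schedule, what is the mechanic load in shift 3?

4

At early start, shift 3 has: Job 6.
Demand: 4 = 4.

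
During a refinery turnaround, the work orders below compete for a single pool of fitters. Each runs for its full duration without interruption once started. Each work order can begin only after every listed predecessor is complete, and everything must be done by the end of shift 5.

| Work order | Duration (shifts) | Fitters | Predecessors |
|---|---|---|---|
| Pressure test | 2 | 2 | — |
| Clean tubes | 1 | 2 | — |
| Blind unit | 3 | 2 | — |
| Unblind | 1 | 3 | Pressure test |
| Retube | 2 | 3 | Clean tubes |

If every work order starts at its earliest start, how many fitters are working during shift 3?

At early start, shift 3 has: Blind unit, Unblind, Retube.
Demand: 2 + 3 + 3 = 8.

8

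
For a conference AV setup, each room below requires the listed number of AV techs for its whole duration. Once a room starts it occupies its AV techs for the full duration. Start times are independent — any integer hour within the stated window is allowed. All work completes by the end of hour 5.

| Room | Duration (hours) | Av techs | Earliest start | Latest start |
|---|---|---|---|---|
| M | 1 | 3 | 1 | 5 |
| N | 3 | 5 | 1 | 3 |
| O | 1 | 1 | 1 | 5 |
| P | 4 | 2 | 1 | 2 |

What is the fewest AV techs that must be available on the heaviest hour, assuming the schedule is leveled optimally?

7

Early-start (M@1, N@1, O@1, P@1) gives peak 11: h1:11  h2:7  h3:7  h4:2  h5:0.
Shift N→2.
Schedule M@1, N@2, O@1, P@1: h1:6  h2:7  h3:7  h4:7  h5:0 — peak 7.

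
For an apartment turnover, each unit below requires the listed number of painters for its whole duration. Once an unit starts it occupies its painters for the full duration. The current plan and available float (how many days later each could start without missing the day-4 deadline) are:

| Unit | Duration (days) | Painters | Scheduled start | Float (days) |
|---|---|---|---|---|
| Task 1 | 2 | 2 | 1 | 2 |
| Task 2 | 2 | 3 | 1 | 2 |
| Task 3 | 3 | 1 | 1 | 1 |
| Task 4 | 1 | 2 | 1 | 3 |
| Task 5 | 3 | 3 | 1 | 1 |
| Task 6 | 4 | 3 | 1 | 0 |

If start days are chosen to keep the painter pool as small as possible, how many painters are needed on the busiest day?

10

Early-start (Task 1@1, Task 2@1, Task 3@1, Task 4@1, Task 5@1, Task 6@1) gives peak 14: d1:14  d2:12  d3:7  d4:3.
Shift Task 2→3, Task 5→2.
Schedule Task 1@1, Task 2@3, Task 3@1, Task 4@1, Task 5@2, Task 6@1: d1:8  d2:9  d3:10  d4:9 — peak 10.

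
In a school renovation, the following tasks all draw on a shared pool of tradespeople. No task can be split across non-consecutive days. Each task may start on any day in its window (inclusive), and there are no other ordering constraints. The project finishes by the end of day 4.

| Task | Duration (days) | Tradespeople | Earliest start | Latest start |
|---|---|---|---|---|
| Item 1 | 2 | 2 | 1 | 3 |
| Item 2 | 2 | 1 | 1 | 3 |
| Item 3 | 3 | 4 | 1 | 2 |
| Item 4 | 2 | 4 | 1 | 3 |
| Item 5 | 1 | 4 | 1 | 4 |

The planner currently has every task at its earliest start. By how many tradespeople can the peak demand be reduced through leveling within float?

7

Early-start peak: d1:15  d2:11  d3:4  d4:0 ⇒ 15.
Leveled (Item 1@1, Item 2@1, Item 3@1, Item 4@3, Item 5@4): d1:7  d2:7  d3:8  d4:8 ⇒ 8.
Reduction 15 − 8 = 7.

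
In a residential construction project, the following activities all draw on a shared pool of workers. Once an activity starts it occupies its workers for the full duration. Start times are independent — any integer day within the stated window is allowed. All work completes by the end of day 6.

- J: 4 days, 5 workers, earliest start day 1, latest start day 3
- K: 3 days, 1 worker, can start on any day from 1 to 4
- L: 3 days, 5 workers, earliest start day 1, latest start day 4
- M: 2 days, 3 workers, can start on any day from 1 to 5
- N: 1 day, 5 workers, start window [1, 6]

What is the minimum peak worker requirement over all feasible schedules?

Early-start (J@1, K@1, L@1, M@1, N@1) gives peak 19: d1:19  d2:14  d3:11  d4:5  d5:0  d6:0.
Shift L→4, N→5.
Schedule J@1, K@1, L@4, M@1, N@5: d1:9  d2:9  d3:6  d4:10  d5:10  d6:5 — peak 10.

10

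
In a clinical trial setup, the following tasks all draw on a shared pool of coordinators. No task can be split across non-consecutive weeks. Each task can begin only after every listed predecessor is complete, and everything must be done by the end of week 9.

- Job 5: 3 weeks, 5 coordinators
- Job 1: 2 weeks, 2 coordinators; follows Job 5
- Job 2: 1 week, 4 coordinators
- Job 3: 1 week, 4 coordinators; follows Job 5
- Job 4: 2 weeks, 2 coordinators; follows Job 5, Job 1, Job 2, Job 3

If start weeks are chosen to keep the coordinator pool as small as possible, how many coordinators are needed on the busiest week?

Early-start (Job 5@1, Job 1@4, Job 2@1, Job 3@4, Job 4@6) gives peak 9: w1:9  w2:5  w3:5  w4:6  w5:2  w6:2  w7:2  w8:0  w9:0.
Shift Job 2→6, Job 3→7, Job 4→8.
Schedule Job 5@1, Job 1@4, Job 2@6, Job 3@7, Job 4@8: w1:5  w2:5  w3:5  w4:2  w5:2  w6:4  w7:4  w8:2  w9:2 — peak 5.

5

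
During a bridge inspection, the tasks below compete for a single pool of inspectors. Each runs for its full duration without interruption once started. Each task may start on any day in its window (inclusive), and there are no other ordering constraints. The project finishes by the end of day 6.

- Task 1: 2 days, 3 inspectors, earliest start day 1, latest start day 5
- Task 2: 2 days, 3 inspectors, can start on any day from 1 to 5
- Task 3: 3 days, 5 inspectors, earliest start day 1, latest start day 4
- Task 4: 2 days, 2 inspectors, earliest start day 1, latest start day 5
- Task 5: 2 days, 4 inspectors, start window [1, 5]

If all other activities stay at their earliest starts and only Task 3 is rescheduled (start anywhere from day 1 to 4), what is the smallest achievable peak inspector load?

12

Task 3@1: d1:17  d2:17  d3:5  d4:0  d5:0  d6:0 → peak 17
Task 3@2: d1:12  d2:17  d3:5  d4:5  d5:0  d6:0 → peak 17
Task 3@3: d1:12  d2:12  d3:5  d4:5  d5:5  d6:0 → peak 12
Task 3@4: d1:12  d2:12  d3:0  d4:5  d5:5  d6:5 → peak 12
Best is Task 3@3, peak 12.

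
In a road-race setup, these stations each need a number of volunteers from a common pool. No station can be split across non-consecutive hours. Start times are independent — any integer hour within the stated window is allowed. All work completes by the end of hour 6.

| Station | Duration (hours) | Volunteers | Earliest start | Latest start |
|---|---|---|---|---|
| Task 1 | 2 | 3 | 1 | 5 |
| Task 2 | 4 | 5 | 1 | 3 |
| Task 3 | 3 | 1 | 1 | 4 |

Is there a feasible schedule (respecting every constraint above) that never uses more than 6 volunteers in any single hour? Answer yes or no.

Schedule Task 1@1, Task 2@3, Task 3@1: h1:4  h2:4  h3:6  h4:5  h5:5  h6:5 — peak 6 ≤ 6.

yes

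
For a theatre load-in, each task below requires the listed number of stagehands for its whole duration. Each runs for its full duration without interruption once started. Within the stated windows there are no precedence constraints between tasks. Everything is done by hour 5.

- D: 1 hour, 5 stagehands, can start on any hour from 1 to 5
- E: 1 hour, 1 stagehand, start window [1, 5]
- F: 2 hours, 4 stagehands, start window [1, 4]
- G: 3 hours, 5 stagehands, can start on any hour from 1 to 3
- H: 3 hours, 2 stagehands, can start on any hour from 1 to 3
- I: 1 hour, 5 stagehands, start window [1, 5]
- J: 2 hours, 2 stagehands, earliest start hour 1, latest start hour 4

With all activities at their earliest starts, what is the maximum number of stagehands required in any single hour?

Early-start schedule: D@1, E@1, F@1, G@1, H@1, I@1, J@1.
Load per hour: hour 1: 24, hour 2: 13, hour 3: 7, hour 4: 0, hour 5: 0.
Peak is 24.

24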